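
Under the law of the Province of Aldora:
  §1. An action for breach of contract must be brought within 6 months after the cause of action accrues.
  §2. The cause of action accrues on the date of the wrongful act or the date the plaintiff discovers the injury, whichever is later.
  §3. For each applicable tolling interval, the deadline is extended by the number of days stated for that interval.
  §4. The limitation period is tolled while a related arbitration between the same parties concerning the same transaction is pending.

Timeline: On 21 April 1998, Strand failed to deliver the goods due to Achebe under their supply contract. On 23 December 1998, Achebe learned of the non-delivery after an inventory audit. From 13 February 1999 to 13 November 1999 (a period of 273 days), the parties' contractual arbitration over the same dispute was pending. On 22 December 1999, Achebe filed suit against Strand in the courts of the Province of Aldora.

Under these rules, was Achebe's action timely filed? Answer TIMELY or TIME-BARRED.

TIMELY

The claim accrued on 23 December 1998 — the later of the 21 April 1998 act and the 23 December 1998 discovery.
The untolled deadline — 6 months after 23 December 1998 — is 23 June 1999.
The pending related arbitration from 13 February 1999 to 13 November 1999 tolled the period for 273 days, extending the deadline to 22 March 2000.
The 22 December 1999 filing precedes the 22 March 2000 deadline; the claim is timely.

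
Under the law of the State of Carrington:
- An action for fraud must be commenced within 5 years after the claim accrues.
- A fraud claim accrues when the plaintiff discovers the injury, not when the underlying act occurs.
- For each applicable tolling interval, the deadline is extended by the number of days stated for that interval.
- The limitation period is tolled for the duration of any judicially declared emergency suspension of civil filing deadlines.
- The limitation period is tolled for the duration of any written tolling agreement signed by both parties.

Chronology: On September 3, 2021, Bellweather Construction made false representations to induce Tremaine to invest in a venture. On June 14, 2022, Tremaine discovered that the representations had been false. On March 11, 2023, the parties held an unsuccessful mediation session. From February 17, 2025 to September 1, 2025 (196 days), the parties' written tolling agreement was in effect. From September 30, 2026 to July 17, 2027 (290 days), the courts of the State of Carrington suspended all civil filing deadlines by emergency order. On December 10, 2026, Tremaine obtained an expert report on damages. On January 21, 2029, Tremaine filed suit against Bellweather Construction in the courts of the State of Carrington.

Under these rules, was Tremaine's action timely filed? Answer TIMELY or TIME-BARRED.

TIME-BARRED

The claim did not accrue until Tremaine discovered the injury on June 14, 2022; the September 3, 2021 act date does not start the clock under the stated rule.
The untolled deadline — 5 years after June 14, 2022 — is June 14, 2027.
Because the written tolling agreement ran from February 17, 2025 to September 1, 2025, the deadline is extended by 196 days to December 27, 2027.
The period was tolled for 290 days by the emergency suspension of filing deadlines (September 30, 2026 to July 17, 2027), pushing the deadline to October 12, 2028.
The other events in the timeline have no effect on the limitation period under the stated rules.
Tremaine filed on January 21, 2029, after the October 12, 2028 deadline, so the action is time-barred.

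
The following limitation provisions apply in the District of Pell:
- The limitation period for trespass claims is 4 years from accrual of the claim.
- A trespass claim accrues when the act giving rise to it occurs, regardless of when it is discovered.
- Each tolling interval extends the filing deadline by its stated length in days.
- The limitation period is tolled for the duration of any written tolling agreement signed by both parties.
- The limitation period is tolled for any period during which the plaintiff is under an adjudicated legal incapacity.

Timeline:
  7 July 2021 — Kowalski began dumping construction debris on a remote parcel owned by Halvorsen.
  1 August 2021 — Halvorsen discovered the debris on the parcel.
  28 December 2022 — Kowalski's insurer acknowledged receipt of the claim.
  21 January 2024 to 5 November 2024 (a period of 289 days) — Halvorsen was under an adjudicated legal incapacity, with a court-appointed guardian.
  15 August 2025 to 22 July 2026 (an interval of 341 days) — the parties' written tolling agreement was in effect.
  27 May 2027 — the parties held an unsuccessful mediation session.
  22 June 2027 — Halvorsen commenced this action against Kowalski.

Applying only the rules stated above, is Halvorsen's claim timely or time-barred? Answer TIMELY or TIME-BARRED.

TIME-BARRED

The claim accrued on 7 July 2021, when the wrongful act occurred; under the stated occurrence rule the 1 August 2021 discovery does not delay accrual.
Adding the 4 years base period to 7 July 2021 gives a deadline of 7 July 2025, before any tolling.
The plaintiff's legal incapacity from 21 January 2024 to 5 November 2024 tolled the period for 289 days, extending the deadline to 22 April 2026.
The written tolling agreement from 15 August 2025 to 22 July 2026 tolled the period for 341 days, extending the deadline to 29 March 2027.
None of the other events listed affects the running of the period under the stated rules.
Halvorsen filed on 22 June 2027, after the 29 March 2027 deadline, so the action is time-barred.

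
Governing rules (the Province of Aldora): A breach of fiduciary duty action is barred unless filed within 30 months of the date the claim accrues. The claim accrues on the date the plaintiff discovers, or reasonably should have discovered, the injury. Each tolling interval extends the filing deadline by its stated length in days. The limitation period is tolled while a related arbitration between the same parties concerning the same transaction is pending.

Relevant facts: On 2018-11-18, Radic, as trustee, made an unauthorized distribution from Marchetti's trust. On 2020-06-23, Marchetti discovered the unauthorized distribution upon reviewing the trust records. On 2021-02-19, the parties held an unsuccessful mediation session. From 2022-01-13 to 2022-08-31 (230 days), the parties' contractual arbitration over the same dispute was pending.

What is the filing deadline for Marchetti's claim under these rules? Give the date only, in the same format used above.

Accrual is tied to discovery, so the period began on 2020-06-23 rather than on 2018-11-18 when the act occurred.
Adding the 30 months base period to 2020-06-23 gives a deadline of 2022-12-23, before any tolling.
The pending related arbitration from 2022-01-13 to 2022-08-31 tolled the period for 230 days, extending the deadline to 2023-08-10.
Nothing else in the chronology tolls or restarts the period.

2023-08-10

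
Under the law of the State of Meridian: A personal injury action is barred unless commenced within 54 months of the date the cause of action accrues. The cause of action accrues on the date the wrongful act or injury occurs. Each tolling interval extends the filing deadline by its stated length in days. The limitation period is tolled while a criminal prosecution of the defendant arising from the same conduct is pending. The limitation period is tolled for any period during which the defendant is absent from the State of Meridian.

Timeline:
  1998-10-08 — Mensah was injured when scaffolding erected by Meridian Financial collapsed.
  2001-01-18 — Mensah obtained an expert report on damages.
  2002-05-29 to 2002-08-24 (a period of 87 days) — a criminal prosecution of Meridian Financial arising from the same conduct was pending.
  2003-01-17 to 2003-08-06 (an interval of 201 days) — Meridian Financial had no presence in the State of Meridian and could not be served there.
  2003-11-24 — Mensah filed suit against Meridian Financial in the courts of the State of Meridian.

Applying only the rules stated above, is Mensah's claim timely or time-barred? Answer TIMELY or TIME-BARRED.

The limitation period began to run on 1998-10-08.
Adding the 54 months base period to 1998-10-08 gives a deadline of 2003-04-08, before any tolling.
The period was tolled for 87 days by the pending criminal prosecution (2002-05-29 to 2002-08-24), pushing the deadline to 2003-07-04.
The defendant's absence from the jurisdiction from 2003-01-17 to 2003-08-06 tolled the period for 201 days, extending the deadline to 2004-01-21.
The other events in the timeline have no effect on the limitation period under the stated rules.
Filing on 2003-11-24 beat the 2004-01-21 deadline — the action is timely.

TIMELY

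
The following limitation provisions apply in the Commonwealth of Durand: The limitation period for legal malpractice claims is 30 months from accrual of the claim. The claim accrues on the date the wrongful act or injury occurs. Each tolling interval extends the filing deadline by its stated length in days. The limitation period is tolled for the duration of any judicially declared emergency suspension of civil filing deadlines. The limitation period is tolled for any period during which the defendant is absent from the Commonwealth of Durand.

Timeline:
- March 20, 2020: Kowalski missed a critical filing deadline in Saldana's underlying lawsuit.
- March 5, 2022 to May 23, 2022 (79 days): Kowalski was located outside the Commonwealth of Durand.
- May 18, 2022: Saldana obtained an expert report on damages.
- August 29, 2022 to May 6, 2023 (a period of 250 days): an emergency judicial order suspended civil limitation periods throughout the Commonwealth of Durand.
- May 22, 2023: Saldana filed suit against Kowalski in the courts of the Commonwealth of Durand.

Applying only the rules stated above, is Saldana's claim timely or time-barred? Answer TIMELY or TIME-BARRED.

TIMELY

The claim accrued on March 20, 2020, when the wrongful act occurred.
The untolled deadline — 30 months after March 20, 2020 — is September 20, 2022.
Because the defendant's absence from the jurisdiction ran from March 5, 2022 to May 23, 2022, the deadline is extended by 79 days to December 8, 2022.
The period was tolled for 250 days by the emergency suspension of filing deadlines (August 29, 2022 to May 6, 2023), pushing the deadline to August 15, 2023.
The other events in the timeline have no effect on the limitation period under the stated rules.
Filing on May 22, 2023 beat the August 15, 2023 deadline — the action is timely.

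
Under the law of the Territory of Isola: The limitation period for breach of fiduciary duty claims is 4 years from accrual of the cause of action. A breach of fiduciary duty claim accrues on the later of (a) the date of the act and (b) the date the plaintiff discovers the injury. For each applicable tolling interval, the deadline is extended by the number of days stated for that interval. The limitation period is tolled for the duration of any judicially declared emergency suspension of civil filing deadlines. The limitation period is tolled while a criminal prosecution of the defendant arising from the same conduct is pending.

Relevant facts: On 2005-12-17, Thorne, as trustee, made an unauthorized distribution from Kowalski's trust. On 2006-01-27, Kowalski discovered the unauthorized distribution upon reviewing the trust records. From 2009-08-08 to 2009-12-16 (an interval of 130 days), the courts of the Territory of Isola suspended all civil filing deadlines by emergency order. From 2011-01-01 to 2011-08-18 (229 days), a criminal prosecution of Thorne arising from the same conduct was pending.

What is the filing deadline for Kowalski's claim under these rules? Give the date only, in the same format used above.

2010-06-06

Because discovery on 2006-01-27 post-dates the 2005-12-17 act, accrual under the later-of rule falls on 2006-01-27.
The untolled deadline — 4 years after 2006-01-27 — is 2010-01-27.
The period was tolled for 130 days by the emergency suspension of filing deadlines (2009-08-08 to 2009-12-16), pushing the deadline to 2010-06-06.
By the time the pending criminal prosecution began on 2011-01-01, the limitation period had already expired on 2010-06-06; that interval cannot revive it.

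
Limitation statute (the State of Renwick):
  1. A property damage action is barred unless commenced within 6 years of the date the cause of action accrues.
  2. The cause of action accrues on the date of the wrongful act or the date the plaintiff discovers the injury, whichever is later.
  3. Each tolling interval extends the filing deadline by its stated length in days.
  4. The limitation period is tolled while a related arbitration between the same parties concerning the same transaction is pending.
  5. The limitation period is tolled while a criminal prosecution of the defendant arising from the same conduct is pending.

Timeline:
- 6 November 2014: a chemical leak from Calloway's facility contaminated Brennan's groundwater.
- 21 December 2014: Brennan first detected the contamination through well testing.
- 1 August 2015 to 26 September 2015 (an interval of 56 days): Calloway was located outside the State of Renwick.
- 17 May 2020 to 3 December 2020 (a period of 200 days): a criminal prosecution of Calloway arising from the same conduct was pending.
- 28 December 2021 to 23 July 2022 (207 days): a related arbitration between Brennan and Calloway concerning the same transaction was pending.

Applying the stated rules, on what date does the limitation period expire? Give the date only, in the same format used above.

The claim accrued on 21 December 2014 — the later of the 6 November 2014 act and the 21 December 2014 discovery.
6 years from 21 December 2014 is 21 December 2020.
The period was tolled for 200 days by the pending criminal prosecution (17 May 2020 to 3 December 2020), pushing the deadline to 9 July 2021.
The pending related arbitration from 28 December 2021 to 23 July 2022 began after the period had already run on 9 July 2021, so it has no tolling effect.
The defendant's absence from the jurisdiction from 1 August 2015 to 26 September 2015 does not toll the period, because no stated rule makes the defendant's absence a tolling event.

9 July 2021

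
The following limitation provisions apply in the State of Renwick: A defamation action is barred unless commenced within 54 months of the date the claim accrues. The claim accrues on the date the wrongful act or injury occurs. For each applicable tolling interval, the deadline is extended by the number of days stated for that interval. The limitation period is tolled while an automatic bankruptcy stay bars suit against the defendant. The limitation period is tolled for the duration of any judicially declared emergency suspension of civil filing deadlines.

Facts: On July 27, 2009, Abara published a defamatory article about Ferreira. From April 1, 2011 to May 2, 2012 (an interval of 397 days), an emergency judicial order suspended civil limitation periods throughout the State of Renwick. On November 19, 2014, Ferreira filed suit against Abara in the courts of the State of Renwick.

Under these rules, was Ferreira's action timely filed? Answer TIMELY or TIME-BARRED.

TIMELY

The limitation period began to run on July 27, 2009.
Adding the 54 months base period to July 27, 2009 gives a deadline of January 27, 2014, before any tolling.
The period was tolled for 397 days by the emergency suspension of filing deadlines (April 1, 2011 to May 2, 2012), pushing the deadline to February 28, 2015.
Ferreira filed on November 19, 2014, before the February 28, 2015 deadline, so the action is timely.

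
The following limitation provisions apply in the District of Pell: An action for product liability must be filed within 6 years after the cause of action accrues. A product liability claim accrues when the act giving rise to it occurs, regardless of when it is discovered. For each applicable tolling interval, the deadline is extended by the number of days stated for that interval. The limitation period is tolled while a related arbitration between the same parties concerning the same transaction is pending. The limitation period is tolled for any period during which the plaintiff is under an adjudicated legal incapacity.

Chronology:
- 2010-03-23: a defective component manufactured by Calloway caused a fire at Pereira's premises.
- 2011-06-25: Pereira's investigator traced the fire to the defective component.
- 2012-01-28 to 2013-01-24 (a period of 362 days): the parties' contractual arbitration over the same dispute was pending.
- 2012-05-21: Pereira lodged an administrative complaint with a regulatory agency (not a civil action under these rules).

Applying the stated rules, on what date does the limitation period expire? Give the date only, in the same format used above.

2017-03-20

Because the rule ties accrual to occurrence, the claim accrued on 2010-03-23, not on the 2011-06-25 discovery date.
6 years from 2010-03-23 is 2016-03-23.
Because the pending related arbitration ran from 2012-01-28 to 2013-01-24, the deadline is extended by 362 days to 2017-03-20.
None of the other events listed affects the running of the period under the stated rules.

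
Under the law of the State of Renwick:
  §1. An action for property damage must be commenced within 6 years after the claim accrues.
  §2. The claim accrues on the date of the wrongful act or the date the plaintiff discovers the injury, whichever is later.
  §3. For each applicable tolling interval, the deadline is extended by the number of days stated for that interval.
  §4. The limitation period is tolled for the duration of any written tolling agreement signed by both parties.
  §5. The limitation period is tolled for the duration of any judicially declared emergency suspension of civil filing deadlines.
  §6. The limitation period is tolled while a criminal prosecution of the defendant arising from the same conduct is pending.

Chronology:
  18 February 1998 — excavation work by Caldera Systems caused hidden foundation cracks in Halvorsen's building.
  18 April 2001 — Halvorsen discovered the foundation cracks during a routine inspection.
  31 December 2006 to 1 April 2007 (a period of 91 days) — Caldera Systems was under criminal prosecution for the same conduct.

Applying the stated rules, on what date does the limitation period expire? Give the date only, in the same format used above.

18 July 2007

Because discovery on 18 April 2001 post-dates the 18 February 1998 act, accrual under the later-of rule falls on 18 April 2001.
Adding the 6 years base period to 18 April 2001 gives a deadline of 18 April 2007, before any tolling.
Because the pending criminal prosecution ran from 31 December 2006 to 1 April 2007, the deadline is extended by 91 days to 18 July 2007.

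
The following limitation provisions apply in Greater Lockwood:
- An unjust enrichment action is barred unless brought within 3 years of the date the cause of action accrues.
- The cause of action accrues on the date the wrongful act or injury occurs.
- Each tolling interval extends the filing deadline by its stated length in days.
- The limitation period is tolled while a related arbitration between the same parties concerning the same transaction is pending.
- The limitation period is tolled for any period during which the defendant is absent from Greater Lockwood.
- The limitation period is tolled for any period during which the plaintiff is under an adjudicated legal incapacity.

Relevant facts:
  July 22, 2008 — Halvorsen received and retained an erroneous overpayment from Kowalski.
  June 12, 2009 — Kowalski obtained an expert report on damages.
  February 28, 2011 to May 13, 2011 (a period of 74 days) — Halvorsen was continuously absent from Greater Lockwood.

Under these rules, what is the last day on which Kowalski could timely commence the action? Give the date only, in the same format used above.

The claim accrued on July 22, 2008, when the wrongful act occurred.
3 years from July 22, 2008 is July 22, 2011.
The defendant's absence from the jurisdiction from February 28, 2011 to May 13, 2011 tolled the period for 74 days, extending the deadline to October 4, 2011.
The other events in the timeline have no effect on the limitation period under the stated rules.

October 4, 2011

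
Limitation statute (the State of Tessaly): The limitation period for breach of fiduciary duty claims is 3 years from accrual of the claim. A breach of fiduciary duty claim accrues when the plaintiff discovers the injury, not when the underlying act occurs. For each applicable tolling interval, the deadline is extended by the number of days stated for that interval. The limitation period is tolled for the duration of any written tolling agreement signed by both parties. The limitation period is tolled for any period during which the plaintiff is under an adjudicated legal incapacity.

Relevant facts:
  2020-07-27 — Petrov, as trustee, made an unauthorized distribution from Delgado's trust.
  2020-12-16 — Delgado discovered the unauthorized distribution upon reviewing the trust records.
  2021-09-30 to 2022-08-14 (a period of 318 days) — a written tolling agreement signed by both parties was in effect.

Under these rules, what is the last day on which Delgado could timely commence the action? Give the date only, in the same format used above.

2024-10-29

Accrual is tied to discovery, so the period began on 2020-12-16 rather than on 2020-07-27 when the act occurred.
3 years from 2020-12-16 is 2023-12-16.
The period was tolled for 318 days by the written tolling agreement (2021-09-30 to 2022-08-14), pushing the deadline to 2024-10-29.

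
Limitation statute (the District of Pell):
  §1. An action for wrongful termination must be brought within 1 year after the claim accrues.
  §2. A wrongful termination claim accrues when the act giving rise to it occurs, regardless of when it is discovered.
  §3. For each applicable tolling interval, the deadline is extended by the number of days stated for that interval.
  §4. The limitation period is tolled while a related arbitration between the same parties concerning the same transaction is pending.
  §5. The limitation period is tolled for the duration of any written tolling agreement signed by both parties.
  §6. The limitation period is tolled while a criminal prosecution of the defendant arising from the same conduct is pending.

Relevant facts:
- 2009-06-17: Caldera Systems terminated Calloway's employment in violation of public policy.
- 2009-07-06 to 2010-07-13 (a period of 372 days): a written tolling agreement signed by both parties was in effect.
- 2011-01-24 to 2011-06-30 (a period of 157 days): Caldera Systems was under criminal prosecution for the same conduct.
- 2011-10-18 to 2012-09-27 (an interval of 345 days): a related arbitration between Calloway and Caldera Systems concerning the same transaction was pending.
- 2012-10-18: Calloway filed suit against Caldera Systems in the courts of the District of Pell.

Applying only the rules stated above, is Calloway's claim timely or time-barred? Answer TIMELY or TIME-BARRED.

TIMELY

The claim accrued on 2009-06-17, when the wrongful act occurred.
Adding the 1 year base period to 2009-06-17 gives a deadline of 2010-06-17, before any tolling.
The written tolling agreement from 2009-07-06 to 2010-07-13 tolled the period for 372 days, extending the deadline to 2011-06-24.
The period was tolled for 157 days by the pending criminal prosecution (2011-01-24 to 2011-06-30), pushing the deadline to 2011-11-28.
The period was tolled for 345 days by the pending related arbitration (2011-10-18 to 2012-09-27), pushing the deadline to 2012-11-07.
Filing on 2012-10-18 beat the 2012-11-07 deadline — the action is timely.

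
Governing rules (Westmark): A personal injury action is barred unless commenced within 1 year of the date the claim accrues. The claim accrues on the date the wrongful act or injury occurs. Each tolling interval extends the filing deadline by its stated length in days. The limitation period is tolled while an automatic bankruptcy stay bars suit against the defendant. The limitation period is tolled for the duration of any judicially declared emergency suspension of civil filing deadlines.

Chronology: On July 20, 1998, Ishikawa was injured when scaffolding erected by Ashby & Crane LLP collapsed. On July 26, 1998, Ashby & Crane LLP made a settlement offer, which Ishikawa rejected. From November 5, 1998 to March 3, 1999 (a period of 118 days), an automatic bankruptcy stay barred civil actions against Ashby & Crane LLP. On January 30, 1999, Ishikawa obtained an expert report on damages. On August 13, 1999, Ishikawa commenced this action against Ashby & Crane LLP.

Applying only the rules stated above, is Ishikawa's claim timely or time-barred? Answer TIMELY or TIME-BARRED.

TIMELY

The claim accrued on July 20, 1998, the date of the act.
The untolled deadline — 1 year after July 20, 1998 — is July 20, 1999.
The automatic bankruptcy stay from November 5, 1998 to March 3, 1999 tolled the period for 118 days, extending the deadline to November 15, 1999.
The other events in the timeline have no effect on the limitation period under the stated rules.
The August 13, 1999 filing precedes the November 15, 1999 deadline; the claim is timely.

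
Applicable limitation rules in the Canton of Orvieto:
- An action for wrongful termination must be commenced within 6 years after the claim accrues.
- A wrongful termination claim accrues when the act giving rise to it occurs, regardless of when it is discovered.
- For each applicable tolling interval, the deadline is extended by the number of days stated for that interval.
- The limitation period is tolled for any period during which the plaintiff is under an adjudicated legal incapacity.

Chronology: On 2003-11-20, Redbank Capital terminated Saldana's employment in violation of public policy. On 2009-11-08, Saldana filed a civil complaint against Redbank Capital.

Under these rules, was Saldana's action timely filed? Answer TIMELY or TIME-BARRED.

The claim accrued on 2003-11-20, when the wrongful act occurred.
Adding the 6 years base period to 2003-11-20 gives a deadline of 2009-11-20, before any tolling.
Saldana filed on 2009-11-08, before the 2009-11-20 deadline, so the action is timely.

TIMELY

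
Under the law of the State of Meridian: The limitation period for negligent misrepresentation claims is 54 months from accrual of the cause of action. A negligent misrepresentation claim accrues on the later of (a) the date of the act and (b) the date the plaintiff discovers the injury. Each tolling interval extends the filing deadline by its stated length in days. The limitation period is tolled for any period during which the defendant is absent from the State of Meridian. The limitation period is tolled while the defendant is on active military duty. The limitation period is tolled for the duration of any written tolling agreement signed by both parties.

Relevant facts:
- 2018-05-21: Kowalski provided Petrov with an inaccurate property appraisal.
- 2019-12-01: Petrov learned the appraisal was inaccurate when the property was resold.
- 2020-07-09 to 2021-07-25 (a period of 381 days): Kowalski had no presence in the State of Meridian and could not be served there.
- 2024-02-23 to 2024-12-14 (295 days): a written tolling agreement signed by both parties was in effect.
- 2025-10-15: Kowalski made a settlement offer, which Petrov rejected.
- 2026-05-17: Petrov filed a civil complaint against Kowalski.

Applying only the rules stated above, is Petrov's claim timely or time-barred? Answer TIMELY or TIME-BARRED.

The claim accrued on 2019-12-01 — the later of the 2018-05-21 act and the 2019-12-01 discovery.
The untolled deadline — 54 months after 2019-12-01 — is 2024-06-01.
The period was tolled for 381 days by the defendant's absence from the jurisdiction (2020-07-09 to 2021-07-25), pushing the deadline to 2025-06-17.
Because the written tolling agreement ran from 2024-02-23 to 2024-12-14, the deadline is extended by 295 days to 2026-04-08.
Nothing else in the chronology tolls or restarts the period.
Petrov filed on 2026-05-17, after the 2026-04-08 deadline, so the action is time-barred.

TIME-BARRED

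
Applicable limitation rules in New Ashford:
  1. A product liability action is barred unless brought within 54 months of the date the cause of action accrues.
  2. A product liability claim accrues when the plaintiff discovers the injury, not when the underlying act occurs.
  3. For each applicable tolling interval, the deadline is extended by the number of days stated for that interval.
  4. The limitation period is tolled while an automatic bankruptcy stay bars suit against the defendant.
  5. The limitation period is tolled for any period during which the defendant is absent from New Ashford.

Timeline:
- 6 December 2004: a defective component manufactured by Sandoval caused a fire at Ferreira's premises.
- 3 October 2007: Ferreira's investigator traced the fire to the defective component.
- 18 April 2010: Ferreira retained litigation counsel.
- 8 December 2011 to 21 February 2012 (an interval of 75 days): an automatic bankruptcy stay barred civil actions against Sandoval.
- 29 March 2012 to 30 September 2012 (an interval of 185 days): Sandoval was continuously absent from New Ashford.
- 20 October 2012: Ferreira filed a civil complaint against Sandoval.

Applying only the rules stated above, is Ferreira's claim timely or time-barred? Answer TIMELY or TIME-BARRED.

TIMELY

Accrual is tied to discovery, so the period began on 3 October 2007 rather than on 6 December 2004 when the act occurred.
The untolled deadline — 54 months after 3 October 2007 — is 3 April 2012.
The automatic bankruptcy stay from 8 December 2011 to 21 February 2012 tolled the period for 75 days, extending the deadline to 17 June 2012.
Because the defendant's absence from the jurisdiction ran from 29 March 2012 to 30 September 2012, the deadline is extended by 185 days to 19 December 2012.
None of the other events listed affects the running of the period under the stated rules.
Ferreira filed on 20 October 2012, before the 19 December 2012 deadline, so the action is timely.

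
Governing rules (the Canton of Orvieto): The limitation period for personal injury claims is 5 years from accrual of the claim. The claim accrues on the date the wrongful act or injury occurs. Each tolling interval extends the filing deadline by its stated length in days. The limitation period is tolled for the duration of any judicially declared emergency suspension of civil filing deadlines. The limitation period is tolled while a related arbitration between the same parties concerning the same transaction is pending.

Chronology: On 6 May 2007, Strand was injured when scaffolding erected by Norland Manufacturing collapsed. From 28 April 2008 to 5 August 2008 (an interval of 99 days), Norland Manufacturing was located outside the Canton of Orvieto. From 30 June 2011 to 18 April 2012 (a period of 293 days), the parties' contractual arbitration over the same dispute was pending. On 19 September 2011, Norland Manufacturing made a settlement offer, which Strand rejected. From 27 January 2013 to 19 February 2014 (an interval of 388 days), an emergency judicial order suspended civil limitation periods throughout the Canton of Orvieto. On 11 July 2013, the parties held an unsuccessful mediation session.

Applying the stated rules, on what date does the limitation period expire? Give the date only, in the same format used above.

The claim accrued on 6 May 2007, the date of the act.
Adding the 5 years base period to 6 May 2007 gives a deadline of 6 May 2012, before any tolling.
Because the pending related arbitration ran from 30 June 2011 to 18 April 2012, the deadline is extended by 293 days to 23 February 2013.
The period was tolled for 388 days by the emergency suspension of filing deadlines (27 January 2013 to 19 February 2014), pushing the deadline to 18 March 2014.
The defendant's absence from the jurisdiction from 28 April 2008 to 5 August 2008 does not toll the period, because no stated rule makes the defendant's absence a tolling event.
Nothing else in the chronology tolls or restarts the period.

18 March 2014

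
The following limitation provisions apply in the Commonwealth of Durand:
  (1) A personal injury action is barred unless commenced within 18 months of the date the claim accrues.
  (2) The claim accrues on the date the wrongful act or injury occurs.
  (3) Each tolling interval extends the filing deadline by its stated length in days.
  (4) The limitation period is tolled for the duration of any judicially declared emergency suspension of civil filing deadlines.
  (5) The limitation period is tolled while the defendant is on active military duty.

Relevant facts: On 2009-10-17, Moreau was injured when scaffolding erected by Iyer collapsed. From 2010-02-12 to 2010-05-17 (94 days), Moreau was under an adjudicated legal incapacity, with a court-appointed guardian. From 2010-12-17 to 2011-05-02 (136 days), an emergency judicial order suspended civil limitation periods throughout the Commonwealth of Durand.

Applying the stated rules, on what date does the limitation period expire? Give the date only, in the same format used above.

The claim accrued on 2009-10-17, the date of the act.
The untolled deadline — 18 months after 2009-10-17 — is 2011-04-17.
The emergency suspension of filing deadlines from 2010-12-17 to 2011-05-02 tolled the period for 136 days, extending the deadline to 2011-08-31.
The plaintiff's legal incapacity from 2010-02-12 to 2010-05-17 does not toll the period, because no stated rule makes the plaintiff's incapacity a tolling event.

2011-08-31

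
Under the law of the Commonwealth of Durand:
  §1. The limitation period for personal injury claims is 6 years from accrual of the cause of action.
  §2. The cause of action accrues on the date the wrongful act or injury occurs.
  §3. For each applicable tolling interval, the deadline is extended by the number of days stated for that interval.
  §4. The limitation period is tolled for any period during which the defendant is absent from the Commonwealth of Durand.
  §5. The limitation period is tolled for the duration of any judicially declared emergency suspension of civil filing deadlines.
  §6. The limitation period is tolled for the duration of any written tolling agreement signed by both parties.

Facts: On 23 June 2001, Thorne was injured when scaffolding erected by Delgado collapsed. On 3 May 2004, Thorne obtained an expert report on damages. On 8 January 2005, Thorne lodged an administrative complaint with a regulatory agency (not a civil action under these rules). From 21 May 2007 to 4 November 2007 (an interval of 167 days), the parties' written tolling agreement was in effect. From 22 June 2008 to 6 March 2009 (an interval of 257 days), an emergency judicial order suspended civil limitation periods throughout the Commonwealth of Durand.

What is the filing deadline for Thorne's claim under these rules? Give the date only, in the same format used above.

The cause of action accrued on 23 June 2001, the date of the act.
Adding the 6 years base period to 23 June 2001 gives a deadline of 23 June 2007, before any tolling.
The written tolling agreement from 21 May 2007 to 4 November 2007 tolled the period for 167 days, extending the deadline to 7 December 2007.
The emergency suspension of filing deadlines from 22 June 2008 to 6 March 2009 began after the period had already run on 7 December 2007, so it has no tolling effect.
The other events in the timeline have no effect on the limitation period under the stated rules.

7 December 2007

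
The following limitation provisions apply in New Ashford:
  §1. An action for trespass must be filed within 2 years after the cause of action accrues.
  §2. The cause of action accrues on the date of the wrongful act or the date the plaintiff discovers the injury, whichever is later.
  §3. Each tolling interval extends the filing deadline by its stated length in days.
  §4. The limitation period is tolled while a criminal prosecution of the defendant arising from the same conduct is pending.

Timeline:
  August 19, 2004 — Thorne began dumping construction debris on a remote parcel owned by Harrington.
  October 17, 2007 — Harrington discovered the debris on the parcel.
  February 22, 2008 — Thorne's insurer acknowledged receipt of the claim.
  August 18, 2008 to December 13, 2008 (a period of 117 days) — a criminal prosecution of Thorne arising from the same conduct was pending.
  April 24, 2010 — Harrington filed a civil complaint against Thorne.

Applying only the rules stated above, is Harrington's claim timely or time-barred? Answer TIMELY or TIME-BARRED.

TIME-BARRED

Because discovery on October 17, 2007 post-dates the August 19, 2004 act, accrual under the later-of rule falls on October 17, 2007.
2 years from October 17, 2007 is October 17, 2009.
Because the pending criminal prosecution ran from August 18, 2008 to December 13, 2008, the deadline is extended by 117 days to February 11, 2010.
Nothing else in the chronology tolls or restarts the period.
Filing on April 24, 2010 missed the February 11, 2010 deadline — the action is time-barred.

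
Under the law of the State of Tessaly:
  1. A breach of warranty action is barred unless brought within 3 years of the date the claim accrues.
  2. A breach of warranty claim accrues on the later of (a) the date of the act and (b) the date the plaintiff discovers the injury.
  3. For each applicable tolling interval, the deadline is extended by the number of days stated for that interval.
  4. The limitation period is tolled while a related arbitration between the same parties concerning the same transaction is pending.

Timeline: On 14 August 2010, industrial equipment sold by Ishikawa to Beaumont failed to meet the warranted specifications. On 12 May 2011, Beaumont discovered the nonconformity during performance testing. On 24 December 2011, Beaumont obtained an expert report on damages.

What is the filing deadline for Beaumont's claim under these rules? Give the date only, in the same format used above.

Because discovery on 12 May 2011 post-dates the 14 August 2010 act, accrual under the later-of rule falls on 12 May 2011.
The untolled deadline — 3 years after 12 May 2011 — is 12 May 2014.
The other events in the timeline have no effect on the limitation period under the stated rules.

12 May 2014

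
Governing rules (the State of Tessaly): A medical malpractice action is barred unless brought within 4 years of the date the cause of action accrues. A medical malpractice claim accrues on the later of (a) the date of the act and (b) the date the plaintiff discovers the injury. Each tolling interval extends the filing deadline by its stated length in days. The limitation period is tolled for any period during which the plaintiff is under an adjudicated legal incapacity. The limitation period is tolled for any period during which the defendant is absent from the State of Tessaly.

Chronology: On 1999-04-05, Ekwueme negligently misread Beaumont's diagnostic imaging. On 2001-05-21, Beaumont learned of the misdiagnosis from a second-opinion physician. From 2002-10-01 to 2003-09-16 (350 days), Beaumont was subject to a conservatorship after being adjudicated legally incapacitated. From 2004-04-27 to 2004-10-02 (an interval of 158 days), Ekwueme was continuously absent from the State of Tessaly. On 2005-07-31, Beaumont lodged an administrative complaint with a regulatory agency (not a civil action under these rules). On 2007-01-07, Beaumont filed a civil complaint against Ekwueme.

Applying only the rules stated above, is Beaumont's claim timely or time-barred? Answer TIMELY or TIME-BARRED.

The claim accrued on 2001-05-21 — the later of the 1999-04-05 act and the 2001-05-21 discovery.
Adding the 4 years base period to 2001-05-21 gives a deadline of 2005-05-21, before any tolling.
The plaintiff's legal incapacity from 2002-10-01 to 2003-09-16 tolled the period for 350 days, extending the deadline to 2006-05-06.
The defendant's absence from the jurisdiction from 2004-04-27 to 2004-10-02 tolled the period for 158 days, extending the deadline to 2006-10-11.
Nothing else in the chronology tolls or restarts the period.
Beaumont filed on 2007-01-07, after the 2006-10-11 deadline, so the action is time-barred.

TIME-BARRED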